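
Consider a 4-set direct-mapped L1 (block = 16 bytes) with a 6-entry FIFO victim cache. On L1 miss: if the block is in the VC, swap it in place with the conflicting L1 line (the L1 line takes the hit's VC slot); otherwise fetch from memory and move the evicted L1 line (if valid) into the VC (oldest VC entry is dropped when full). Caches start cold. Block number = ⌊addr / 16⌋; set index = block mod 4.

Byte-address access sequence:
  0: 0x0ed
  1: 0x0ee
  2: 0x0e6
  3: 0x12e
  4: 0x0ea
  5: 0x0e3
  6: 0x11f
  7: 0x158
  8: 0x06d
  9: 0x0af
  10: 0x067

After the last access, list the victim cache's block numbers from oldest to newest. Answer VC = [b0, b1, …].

VC = [18, 17, 14, 10]

  [0] addr=0xed blk=14 s=2: MISS | VC []
  [1] addr=0xee blk=14 s=2: L1-HIT | VC []
  [2] addr=0xe6 blk=14 s=2: L1-HIT | VC []
  [3] addr=0x12e blk=18 s=2: MISS | VC [14]
  [4] addr=0xea blk=14 s=2: VC-HIT | VC [18]
  [5] addr=0xe3 blk=14 s=2: L1-HIT | VC [18]
  [6] addr=0x11f blk=17 s=1: MISS | VC [18]
  [7] addr=0x158 blk=21 s=1: MISS | VC [18, 17]
  [8] addr=0x6d blk=6 s=2: MISS | VC [18, 17, 14]
  [9] addr=0xaf blk=10 s=2: MISS | VC [18, 17, 14, 6]
  [10] addr=0x67 blk=6 s=2: VC-HIT | VC [18, 17, 14, 10]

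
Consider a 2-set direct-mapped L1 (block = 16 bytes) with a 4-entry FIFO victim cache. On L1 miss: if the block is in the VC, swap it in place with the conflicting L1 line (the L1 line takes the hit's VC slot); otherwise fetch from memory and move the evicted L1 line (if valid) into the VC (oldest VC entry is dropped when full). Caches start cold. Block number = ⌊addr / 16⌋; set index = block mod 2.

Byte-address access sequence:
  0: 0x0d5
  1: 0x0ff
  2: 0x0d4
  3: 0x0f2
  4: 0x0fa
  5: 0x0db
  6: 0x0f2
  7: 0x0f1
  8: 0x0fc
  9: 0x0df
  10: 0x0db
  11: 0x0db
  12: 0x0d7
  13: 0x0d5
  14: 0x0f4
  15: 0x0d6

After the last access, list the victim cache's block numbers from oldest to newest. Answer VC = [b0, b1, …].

VC = [15]

  [0] addr=0xd5 blk=13 s=1: MISS | VC []
  [1] addr=0xff blk=15 s=1: MISS | VC [13]
  [2] addr=0xd4 blk=13 s=1: VC-HIT | VC [15]
  [3] addr=0xf2 blk=15 s=1: VC-HIT | VC [13]
  [4] addr=0xfa blk=15 s=1: L1-HIT | VC [13]
  [5] addr=0xdb blk=13 s=1: VC-HIT | VC [15]
  [6] addr=0xf2 blk=15 s=1: VC-HIT | VC [13]
  [7] addr=0xf1 blk=15 s=1: L1-HIT | VC [13]
  [8] addr=0xfc blk=15 s=1: L1-HIT | VC [13]
  [9] addr=0xdf blk=13 s=1: VC-HIT | VC [15]
  [10] addr=0xdb blk=13 s=1: L1-HIT | VC [15]
  [11] addr=0xdb blk=13 s=1: L1-HIT | VC [15]
  [12] addr=0xd7 blk=13 s=1: L1-HIT | VC [15]
  [13] addr=0xd5 blk=13 s=1: L1-HIT | VC [15]
  [14] addr=0xf4 blk=15 s=1: VC-HIT | VC [13]
  [15] addr=0xd6 blk=13 s=1: VC-HIT | VC [15]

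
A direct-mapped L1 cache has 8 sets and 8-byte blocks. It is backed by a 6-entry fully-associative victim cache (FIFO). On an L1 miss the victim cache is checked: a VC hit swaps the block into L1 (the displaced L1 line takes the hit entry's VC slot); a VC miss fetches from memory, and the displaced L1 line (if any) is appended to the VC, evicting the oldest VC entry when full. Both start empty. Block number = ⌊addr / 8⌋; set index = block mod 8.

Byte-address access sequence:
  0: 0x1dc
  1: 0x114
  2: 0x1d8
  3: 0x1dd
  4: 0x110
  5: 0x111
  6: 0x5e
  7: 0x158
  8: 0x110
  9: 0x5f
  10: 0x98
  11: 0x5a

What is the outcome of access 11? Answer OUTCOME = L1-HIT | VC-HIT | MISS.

0: 0x1dc (blk 59, set 3) → MISS  vc=[]
1: 0x114 (blk 34, set 2) → MISS  vc=[]
2: 0x1d8 (blk 59, set 3) → L1-HIT  vc=[]
3: 0x1dd (blk 59, set 3) → L1-HIT  vc=[]
4: 0x110 (blk 34, set 2) → L1-HIT  vc=[]
5: 0x111 (blk 34, set 2) → L1-HIT  vc=[]
6: 0x5e (blk 11, set 3) → MISS  vc=[59]
7: 0x158 (blk 43, set 3) → MISS  vc=[59, 11]
8: 0x110 (blk 34, set 2) → L1-HIT  vc=[59, 11]
9: 0x5f (blk 11, set 3) → VC-HIT  vc=[59, 43]
10: 0x98 (blk 19, set 3) → MISS  vc=[59, 43, 11]
11: 0x5a (blk 11, set 3) → VC-HIT  vc=[59, 43, 19]

OUTCOME = VC-HIT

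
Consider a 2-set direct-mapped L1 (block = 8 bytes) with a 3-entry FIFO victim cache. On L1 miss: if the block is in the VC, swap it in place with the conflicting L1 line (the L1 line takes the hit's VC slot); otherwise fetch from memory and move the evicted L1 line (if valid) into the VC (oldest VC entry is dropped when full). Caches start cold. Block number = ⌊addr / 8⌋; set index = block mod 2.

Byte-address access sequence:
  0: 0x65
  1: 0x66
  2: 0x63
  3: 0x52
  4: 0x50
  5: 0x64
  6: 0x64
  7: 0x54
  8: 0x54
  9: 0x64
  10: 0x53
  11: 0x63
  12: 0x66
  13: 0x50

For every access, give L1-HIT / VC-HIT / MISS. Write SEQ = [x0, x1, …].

SEQ = [MISS, L1-HIT, L1-HIT, MISS, L1-HIT, VC-HIT, L1-HIT, VC-HIT, L1-HIT, VC-HIT, VC-HIT, VC-HIT, L1-HIT, VC-HIT]

  [0] addr=0x65 blk=12 s=0: MISS | VC []
  [1] addr=0x66 blk=12 s=0: L1-HIT | VC []
  [2] addr=0x63 blk=12 s=0: L1-HIT | VC []
  [3] addr=0x52 blk=10 s=0: MISS | VC [12]
  [4] addr=0x50 blk=10 s=0: L1-HIT | VC [12]
  [5] addr=0x64 blk=12 s=0: VC-HIT | VC [10]
  [6] addr=0x64 blk=12 s=0: L1-HIT | VC [10]
  [7] addr=0x54 blk=10 s=0: VC-HIT | VC [12]
  [8] addr=0x54 blk=10 s=0: L1-HIT | VC [12]
  [9] addr=0x64 blk=12 s=0: VC-HIT | VC [10]
  [10] addr=0x53 blk=10 s=0: VC-HIT | VC [12]
  [11] addr=0x63 blk=12 s=0: VC-HIT | VC [10]
  [12] addr=0x66 blk=12 s=0: L1-HIT | VC [10]
  [13] addr=0x50 blk=10 s=0: VC-HIT | VC [12]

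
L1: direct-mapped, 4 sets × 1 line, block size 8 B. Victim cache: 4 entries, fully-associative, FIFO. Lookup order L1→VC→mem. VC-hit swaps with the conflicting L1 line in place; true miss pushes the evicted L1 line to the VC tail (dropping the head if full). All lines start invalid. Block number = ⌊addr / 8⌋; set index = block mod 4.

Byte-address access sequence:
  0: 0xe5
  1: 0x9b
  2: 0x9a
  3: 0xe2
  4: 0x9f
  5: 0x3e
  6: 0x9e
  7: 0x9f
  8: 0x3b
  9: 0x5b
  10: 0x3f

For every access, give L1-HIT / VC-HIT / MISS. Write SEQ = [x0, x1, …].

0: 0xe5 (blk 28, set 0) → MISS  vc=[]
1: 0x9b (blk 19, set 3) → MISS  vc=[]
2: 0x9a (blk 19, set 3) → L1-HIT  vc=[]
3: 0xe2 (blk 28, set 0) → L1-HIT  vc=[]
4: 0x9f (blk 19, set 3) → L1-HIT  vc=[]
5: 0x3e (blk 7, set 3) → MISS  vc=[19]
6: 0x9e (blk 19, set 3) → VC-HIT  vc=[7]
7: 0x9f (blk 19, set 3) → L1-HIT  vc=[7]
8: 0x3b (blk 7, set 3) → VC-HIT  vc=[19]
9: 0x5b (blk 11, set 3) → MISS  vc=[19, 7]
10: 0x3f (blk 7, set 3) → VC-HIT  vc=[19, 11]

SEQ = [MISS, MISS, L1-HIT, L1-HIT, L1-HIT, MISS, VC-HIT, L1-HIT, VC-HIT, MISS, VC-HIT]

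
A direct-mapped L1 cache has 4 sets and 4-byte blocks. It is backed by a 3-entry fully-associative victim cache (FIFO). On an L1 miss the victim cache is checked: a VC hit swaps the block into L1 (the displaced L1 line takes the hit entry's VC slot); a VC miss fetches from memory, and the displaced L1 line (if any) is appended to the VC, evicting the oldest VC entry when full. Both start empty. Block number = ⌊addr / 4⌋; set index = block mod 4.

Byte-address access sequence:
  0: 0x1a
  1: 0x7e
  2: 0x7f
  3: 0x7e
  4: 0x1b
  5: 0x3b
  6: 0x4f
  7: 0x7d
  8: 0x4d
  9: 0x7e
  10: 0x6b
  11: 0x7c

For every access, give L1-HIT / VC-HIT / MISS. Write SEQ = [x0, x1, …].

SEQ = [MISS, MISS, L1-HIT, L1-HIT, L1-HIT, MISS, MISS, VC-HIT, VC-HIT, VC-HIT, MISS, L1-HIT]

0: 0x1a (blk 6, set 2) → MISS  vc=[]
1: 0x7e (blk 31, set 3) → MISS  vc=[]
2: 0x7f (blk 31, set 3) → L1-HIT  vc=[]
3: 0x7e (blk 31, set 3) → L1-HIT  vc=[]
4: 0x1b (blk 6, set 2) → L1-HIT  vc=[]
5: 0x3b (blk 14, set 2) → MISS  vc=[6]
6: 0x4f (blk 19, set 3) → MISS  vc=[6, 31]
7: 0x7d (blk 31, set 3) → VC-HIT  vc=[6, 19]
8: 0x4d (blk 19, set 3) → VC-HIT  vc=[6, 31]
9: 0x7e (blk 31, set 3) → VC-HIT  vc=[6, 19]
10: 0x6b (blk 26, set 2) → MISS  vc=[6, 19, 14]
11: 0x7c (blk 31, set 3) → L1-HIT  vc=[6, 19, 14]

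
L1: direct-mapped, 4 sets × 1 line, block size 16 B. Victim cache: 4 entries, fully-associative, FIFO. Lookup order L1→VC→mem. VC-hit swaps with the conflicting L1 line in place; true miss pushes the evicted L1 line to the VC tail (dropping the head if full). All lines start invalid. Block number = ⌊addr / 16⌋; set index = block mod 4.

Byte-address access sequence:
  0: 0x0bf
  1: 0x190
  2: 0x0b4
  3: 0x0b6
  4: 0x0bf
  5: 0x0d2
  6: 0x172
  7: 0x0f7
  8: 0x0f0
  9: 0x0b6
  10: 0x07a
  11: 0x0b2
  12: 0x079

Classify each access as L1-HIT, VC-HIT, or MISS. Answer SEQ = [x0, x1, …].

SEQ = [MISS, MISS, L1-HIT, L1-HIT, L1-HIT, MISS, MISS, MISS, L1-HIT, VC-HIT, MISS, VC-HIT, VC-HIT]

#0 0xbf→b11/s3 MISS; vc=[]
#1 0x190→b25/s1 MISS; vc=[]
#2 0xb4→b11/s3 L1-HIT; vc=[]
#3 0xb6→b11/s3 L1-HIT; vc=[]
#4 0xbf→b11/s3 L1-HIT; vc=[]
#5 0xd2→b13/s1 MISS; vc=[25]
#6 0x172→b23/s3 MISS; vc=[25,11]
#7 0xf7→b15/s3 MISS; vc=[25,11,23]
#8 0xf0→b15/s3 L1-HIT; vc=[25,11,23]
#9 0xb6→b11/s3 VC-HIT; vc=[25,15,23]
#10 0x7a→b7/s3 MISS; vc=[25,15,23,11]
#11 0xb2→b11/s3 VC-HIT; vc=[25,15,23,7]
#12 0x79→b7/s3 VC-HIT; vc=[25,15,23,11]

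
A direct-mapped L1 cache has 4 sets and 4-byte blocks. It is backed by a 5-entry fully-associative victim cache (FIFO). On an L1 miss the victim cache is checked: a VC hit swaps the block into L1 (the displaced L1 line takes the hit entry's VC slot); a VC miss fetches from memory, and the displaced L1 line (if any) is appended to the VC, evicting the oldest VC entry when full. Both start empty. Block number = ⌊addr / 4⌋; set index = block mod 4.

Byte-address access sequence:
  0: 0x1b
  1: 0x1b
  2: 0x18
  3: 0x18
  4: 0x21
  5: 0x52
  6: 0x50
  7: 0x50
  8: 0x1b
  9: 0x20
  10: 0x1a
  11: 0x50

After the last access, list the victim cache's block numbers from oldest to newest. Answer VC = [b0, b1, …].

#0 0x1b→b6/s2 MISS; vc=[]
#1 0x1b→b6/s2 L1-HIT; vc=[]
#2 0x18→b6/s2 L1-HIT; vc=[]
#3 0x18→b6/s2 L1-HIT; vc=[]
#4 0x21→b8/s0 MISS; vc=[]
#5 0x52→b20/s0 MISS; vc=[8]
#6 0x50→b20/s0 L1-HIT; vc=[8]
#7 0x50→b20/s0 L1-HIT; vc=[8]
#8 0x1b→b6/s2 L1-HIT; vc=[8]
#9 0x20→b8/s0 VC-HIT; vc=[20]
#10 0x1a→b6/s2 L1-HIT; vc=[20]
#11 0x50→b20/s0 VC-HIT; vc=[8]

VC = [8]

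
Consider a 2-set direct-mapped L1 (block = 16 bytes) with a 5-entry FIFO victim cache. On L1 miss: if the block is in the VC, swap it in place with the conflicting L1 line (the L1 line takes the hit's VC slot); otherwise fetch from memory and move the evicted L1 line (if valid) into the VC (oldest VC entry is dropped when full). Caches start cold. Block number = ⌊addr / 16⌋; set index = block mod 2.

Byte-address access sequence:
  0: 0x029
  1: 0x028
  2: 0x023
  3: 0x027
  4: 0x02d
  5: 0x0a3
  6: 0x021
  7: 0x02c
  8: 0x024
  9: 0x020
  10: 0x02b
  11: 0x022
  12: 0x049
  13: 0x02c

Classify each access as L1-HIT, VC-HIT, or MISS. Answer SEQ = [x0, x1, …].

  [0] addr=0x29 blk=2 s=0: MISS | VC []
  [1] addr=0x28 blk=2 s=0: L1-HIT | VC []
  [2] addr=0x23 blk=2 s=0: L1-HIT | VC []
  [3] addr=0x27 blk=2 s=0: L1-HIT | VC []
  [4] addr=0x2d blk=2 s=0: L1-HIT | VC []
  [5] addr=0xa3 blk=10 s=0: MISS | VC [2]
  [6] addr=0x21 blk=2 s=0: VC-HIT | VC [10]
  [7] addr=0x2c blk=2 s=0: L1-HIT | VC [10]
  [8] addr=0x24 blk=2 s=0: L1-HIT | VC [10]
  [9] addr=0x20 blk=2 s=0: L1-HIT | VC [10]
  [10] addr=0x2b blk=2 s=0: L1-HIT | VC [10]
  [11] addr=0x22 blk=2 s=0: L1-HIT | VC [10]
  [12] addr=0x49 blk=4 s=0: MISS | VC [10, 2]
  [13] addr=0x2c blk=2 s=0: VC-HIT | VC [10, 4]

SEQ = [MISS, L1-HIT, L1-HIT, L1-HIT, L1-HIT, MISS, VC-HIT, L1-HIT, L1-HIT, L1-HIT, L1-HIT, L1-HIT, MISS, VC-HIT]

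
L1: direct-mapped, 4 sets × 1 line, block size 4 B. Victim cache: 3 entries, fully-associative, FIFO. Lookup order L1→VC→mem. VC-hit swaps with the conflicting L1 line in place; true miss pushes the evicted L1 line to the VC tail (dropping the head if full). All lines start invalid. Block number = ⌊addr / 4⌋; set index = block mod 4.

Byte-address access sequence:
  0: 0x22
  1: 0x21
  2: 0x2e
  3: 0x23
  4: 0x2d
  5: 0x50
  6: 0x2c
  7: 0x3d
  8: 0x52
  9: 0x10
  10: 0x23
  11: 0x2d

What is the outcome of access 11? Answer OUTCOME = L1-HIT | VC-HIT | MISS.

0: 0x22 (blk 8, set 0) → MISS  vc=[]
1: 0x21 (blk 8, set 0) → L1-HIT  vc=[]
2: 0x2e (blk 11, set 3) → MISS  vc=[]
3: 0x23 (blk 8, set 0) → L1-HIT  vc=[]
4: 0x2d (blk 11, set 3) → L1-HIT  vc=[]
5: 0x50 (blk 20, set 0) → MISS  vc=[8]
6: 0x2c (blk 11, set 3) → L1-HIT  vc=[8]
7: 0x3d (blk 15, set 3) → MISS  vc=[8, 11]
8: 0x52 (blk 20, set 0) → L1-HIT  vc=[8, 11]
9: 0x10 (blk 4, set 0) → MISS  vc=[8, 11, 20]
10: 0x23 (blk 8, set 0) → VC-HIT  vc=[4, 11, 20]
11: 0x2d (blk 11, set 3) → VC-HIT  vc=[4, 15, 20]

OUTCOME = VC-HIT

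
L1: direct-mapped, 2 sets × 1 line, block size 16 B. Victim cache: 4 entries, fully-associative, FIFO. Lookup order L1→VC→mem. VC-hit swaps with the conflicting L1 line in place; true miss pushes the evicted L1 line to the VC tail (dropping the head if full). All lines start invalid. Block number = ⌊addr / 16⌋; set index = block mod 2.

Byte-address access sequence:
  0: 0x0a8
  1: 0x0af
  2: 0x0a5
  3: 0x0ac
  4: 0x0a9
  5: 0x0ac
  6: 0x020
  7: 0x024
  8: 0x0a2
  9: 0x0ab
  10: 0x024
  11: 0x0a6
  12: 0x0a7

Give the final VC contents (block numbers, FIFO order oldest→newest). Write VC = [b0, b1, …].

VC = [2]

0: 0xa8 (blk 10, set 0) → MISS  vc=[]
1: 0xaf (blk 10, set 0) → L1-HIT  vc=[]
2: 0xa5 (blk 10, set 0) → L1-HIT  vc=[]
3: 0xac (blk 10, set 0) → L1-HIT  vc=[]
4: 0xa9 (blk 10, set 0) → L1-HIT  vc=[]
5: 0xac (blk 10, set 0) → L1-HIT  vc=[]
6: 0x20 (blk 2, set 0) → MISS  vc=[10]
7: 0x24 (blk 2, set 0) → L1-HIT  vc=[10]
8: 0xa2 (blk 10, set 0) → VC-HIT  vc=[2]
9: 0xab (blk 10, set 0) → L1-HIT  vc=[2]
10: 0x24 (blk 2, set 0) → VC-HIT  vc=[10]
11: 0xa6 (blk 10, set 0) → VC-HIT  vc=[2]
12: 0xa7 (blk 10, set 0) → L1-HIT  vc=[2]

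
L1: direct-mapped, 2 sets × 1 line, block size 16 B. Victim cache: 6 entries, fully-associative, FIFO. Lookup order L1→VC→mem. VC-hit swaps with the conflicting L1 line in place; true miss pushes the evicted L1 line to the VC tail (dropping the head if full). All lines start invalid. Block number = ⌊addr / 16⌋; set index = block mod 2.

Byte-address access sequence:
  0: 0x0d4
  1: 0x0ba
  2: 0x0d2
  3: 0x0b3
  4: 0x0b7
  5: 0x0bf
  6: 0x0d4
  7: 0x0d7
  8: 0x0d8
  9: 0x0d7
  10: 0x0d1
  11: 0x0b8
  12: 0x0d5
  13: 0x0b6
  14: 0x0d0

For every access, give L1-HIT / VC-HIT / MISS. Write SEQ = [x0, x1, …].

SEQ = [MISS, MISS, VC-HIT, VC-HIT, L1-HIT, L1-HIT, VC-HIT, L1-HIT, L1-HIT, L1-HIT, L1-HIT, VC-HIT, VC-HIT, VC-HIT, VC-HIT]

  [0] addr=0xd4 blk=13 s=1: MISS | VC []
  [1] addr=0xba blk=11 s=1: MISS | VC [13]
  [2] addr=0xd2 blk=13 s=1: VC-HIT | VC [11]
  [3] addr=0xb3 blk=11 s=1: VC-HIT | VC [13]
  [4] addr=0xb7 blk=11 s=1: L1-HIT | VC [13]
  [5] addr=0xbf blk=11 s=1: L1-HIT | VC [13]
  [6] addr=0xd4 blk=13 s=1: VC-HIT | VC [11]
  [7] addr=0xd7 blk=13 s=1: L1-HIT | VC [11]
  [8] addr=0xd8 blk=13 s=1: L1-HIT | VC [11]
  [9] addr=0xd7 blk=13 s=1: L1-HIT | VC [11]
  [10] addr=0xd1 blk=13 s=1: L1-HIT | VC [11]
  [11] addr=0xb8 blk=11 s=1: VC-HIT | VC [13]
  [12] addr=0xd5 blk=13 s=1: VC-HIT | VC [11]
  [13] addr=0xb6 blk=11 s=1: VC-HIT | VC [13]
  [14] addr=0xd0 blk=13 s=1: VC-HIT | VC [11]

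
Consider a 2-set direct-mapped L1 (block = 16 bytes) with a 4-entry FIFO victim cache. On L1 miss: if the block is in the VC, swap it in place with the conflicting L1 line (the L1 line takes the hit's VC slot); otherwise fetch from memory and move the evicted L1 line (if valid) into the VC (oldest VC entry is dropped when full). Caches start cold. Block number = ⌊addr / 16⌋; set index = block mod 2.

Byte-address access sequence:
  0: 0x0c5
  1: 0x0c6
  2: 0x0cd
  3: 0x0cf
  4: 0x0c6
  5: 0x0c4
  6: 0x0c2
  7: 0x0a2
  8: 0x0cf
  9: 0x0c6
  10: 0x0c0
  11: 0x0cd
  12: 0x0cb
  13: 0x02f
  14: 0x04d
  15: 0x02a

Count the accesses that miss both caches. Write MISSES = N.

MISSES = 4

  [0] addr=0xc5 blk=12 s=0: MISS | VC []
  [1] addr=0xc6 blk=12 s=0: L1-HIT | VC []
  [2] addr=0xcd blk=12 s=0: L1-HIT | VC []
  [3] addr=0xcf blk=12 s=0: L1-HIT | VC []
  [4] addr=0xc6 blk=12 s=0: L1-HIT | VC []
  [5] addr=0xc4 blk=12 s=0: L1-HIT | VC []
  [6] addr=0xc2 blk=12 s=0: L1-HIT | VC []
  [7] addr=0xa2 blk=10 s=0: MISS | VC [12]
  [8] addr=0xcf blk=12 s=0: VC-HIT | VC [10]
  [9] addr=0xc6 blk=12 s=0: L1-HIT | VC [10]
  [10] addr=0xc0 blk=12 s=0: L1-HIT | VC [10]
  [11] addr=0xcd blk=12 s=0: L1-HIT | VC [10]
  [12] addr=0xcb blk=12 s=0: L1-HIT | VC [10]
  [13] addr=0x2f blk=2 s=0: MISS | VC [10, 12]
  [14] addr=0x4d blk=4 s=0: MISS | VC [10, 12, 2]
  [15] addr=0x2a blk=2 s=0: VC-HIT | VC [10, 12, 4]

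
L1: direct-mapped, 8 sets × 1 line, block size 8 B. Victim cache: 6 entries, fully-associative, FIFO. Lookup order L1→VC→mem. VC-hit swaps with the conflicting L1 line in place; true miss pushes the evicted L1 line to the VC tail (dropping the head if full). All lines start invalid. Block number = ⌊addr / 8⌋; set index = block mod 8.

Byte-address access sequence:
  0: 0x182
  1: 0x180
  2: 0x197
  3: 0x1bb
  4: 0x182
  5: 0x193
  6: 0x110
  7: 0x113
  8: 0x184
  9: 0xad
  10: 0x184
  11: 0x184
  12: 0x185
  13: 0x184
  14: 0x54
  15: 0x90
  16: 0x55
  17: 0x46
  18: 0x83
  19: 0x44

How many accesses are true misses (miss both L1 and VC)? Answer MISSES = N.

MISSES = 9

#0 0x182→b48/s0 MISS; vc=[]
#1 0x180→b48/s0 L1-HIT; vc=[]
#2 0x197→b50/s2 MISS; vc=[]
#3 0x1bb→b55/s7 MISS; vc=[]
#4 0x182→b48/s0 L1-HIT; vc=[]
#5 0x193→b50/s2 L1-HIT; vc=[]
#6 0x110→b34/s2 MISS; vc=[50]
#7 0x113→b34/s2 L1-HIT; vc=[50]
#8 0x184→b48/s0 L1-HIT; vc=[50]
#9 0xad→b21/s5 MISS; vc=[50]
#10 0x184→b48/s0 L1-HIT; vc=[50]
#11 0x184→b48/s0 L1-HIT; vc=[50]
#12 0x185→b48/s0 L1-HIT; vc=[50]
#13 0x184→b48/s0 L1-HIT; vc=[50]
#14 0x54→b10/s2 MISS; vc=[50,34]
#15 0x90→b18/s2 MISS; vc=[50,34,10]
#16 0x55→b10/s2 VC-HIT; vc=[50,34,18]
#17 0x46→b8/s0 MISS; vc=[50,34,18,48]
#18 0x83→b16/s0 MISS; vc=[50,34,18,48,8]
#19 0x44→b8/s0 VC-HIT; vc=[50,34,18,48,16]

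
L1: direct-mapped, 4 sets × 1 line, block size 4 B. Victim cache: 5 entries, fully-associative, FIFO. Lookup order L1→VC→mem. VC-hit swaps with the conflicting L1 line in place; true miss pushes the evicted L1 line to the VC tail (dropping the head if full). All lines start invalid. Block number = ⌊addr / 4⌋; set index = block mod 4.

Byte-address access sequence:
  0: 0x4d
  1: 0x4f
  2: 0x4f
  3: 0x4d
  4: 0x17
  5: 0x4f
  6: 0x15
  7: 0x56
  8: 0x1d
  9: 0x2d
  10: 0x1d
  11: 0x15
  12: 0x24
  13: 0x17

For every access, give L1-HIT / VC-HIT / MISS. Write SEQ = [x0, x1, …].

#0 0x4d→b19/s3 MISS; vc=[]
#1 0x4f→b19/s3 L1-HIT; vc=[]
#2 0x4f→b19/s3 L1-HIT; vc=[]
#3 0x4d→b19/s3 L1-HIT; vc=[]
#4 0x17→b5/s1 MISS; vc=[]
#5 0x4f→b19/s3 L1-HIT; vc=[]
#6 0x15→b5/s1 L1-HIT; vc=[]
#7 0x56→b21/s1 MISS; vc=[5]
#8 0x1d→b7/s3 MISS; vc=[5,19]
#9 0x2d→b11/s3 MISS; vc=[5,19,7]
#10 0x1d→b7/s3 VC-HIT; vc=[5,19,11]
#11 0x15→b5/s1 VC-HIT; vc=[21,19,11]
#12 0x24→b9/s1 MISS; vc=[21,19,11,5]
#13 0x17→b5/s1 VC-HIT; vc=[21,19,11,9]

SEQ = [MISS, L1-HIT, L1-HIT, L1-HIT, MISS, L1-HIT, L1-HIT, MISS, MISS, MISS, VC-HIT, VC-HIT, MISS, VC-HIT]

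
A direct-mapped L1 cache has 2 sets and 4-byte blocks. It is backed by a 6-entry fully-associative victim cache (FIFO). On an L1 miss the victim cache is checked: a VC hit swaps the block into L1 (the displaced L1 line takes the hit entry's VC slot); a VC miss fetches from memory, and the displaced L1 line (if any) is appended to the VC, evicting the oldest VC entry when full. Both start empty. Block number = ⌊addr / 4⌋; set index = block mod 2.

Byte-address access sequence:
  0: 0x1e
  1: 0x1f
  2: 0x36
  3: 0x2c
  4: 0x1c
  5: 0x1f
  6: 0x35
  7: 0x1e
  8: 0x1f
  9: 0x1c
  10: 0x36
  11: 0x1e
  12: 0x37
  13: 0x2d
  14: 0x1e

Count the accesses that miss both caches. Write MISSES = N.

MISSES = 3

  [0] addr=0x1e blk=7 s=1: MISS | VC []
  [1] addr=0x1f blk=7 s=1: L1-HIT | VC []
  [2] addr=0x36 blk=13 s=1: MISS | VC [7]
  [3] addr=0x2c blk=11 s=1: MISS | VC [7, 13]
  [4] addr=0x1c blk=7 s=1: VC-HIT | VC [11, 13]
  [5] addr=0x1f blk=7 s=1: L1-HIT | VC [11, 13]
  [6] addr=0x35 blk=13 s=1: VC-HIT | VC [11, 7]
  [7] addr=0x1e blk=7 s=1: VC-HIT | VC [11, 13]
  [8] addr=0x1f blk=7 s=1: L1-HIT | VC [11, 13]
  [9] addr=0x1c blk=7 s=1: L1-HIT | VC [11, 13]
  [10] addr=0x36 blk=13 s=1: VC-HIT | VC [11, 7]
  [11] addr=0x1e blk=7 s=1: VC-HIT | VC [11, 13]
  [12] addr=0x37 blk=13 s=1: VC-HIT | VC [11, 7]
  [13] addr=0x2d blk=11 s=1: VC-HIT | VC [13, 7]
  [14] addr=0x1e blk=7 s=1: VC-HIT | VC [13, 11]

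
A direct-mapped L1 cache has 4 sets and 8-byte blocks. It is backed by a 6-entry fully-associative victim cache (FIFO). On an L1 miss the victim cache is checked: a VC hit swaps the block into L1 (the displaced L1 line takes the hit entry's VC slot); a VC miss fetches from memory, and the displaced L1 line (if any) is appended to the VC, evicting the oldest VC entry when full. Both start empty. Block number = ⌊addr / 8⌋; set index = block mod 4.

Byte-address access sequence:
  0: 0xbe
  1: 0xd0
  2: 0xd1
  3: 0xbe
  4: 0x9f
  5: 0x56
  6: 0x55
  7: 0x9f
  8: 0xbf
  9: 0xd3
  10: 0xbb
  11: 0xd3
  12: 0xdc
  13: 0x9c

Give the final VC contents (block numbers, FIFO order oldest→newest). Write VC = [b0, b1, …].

  [0] addr=0xbe blk=23 s=3: MISS | VC []
  [1] addr=0xd0 blk=26 s=2: MISS | VC []
  [2] addr=0xd1 blk=26 s=2: L1-HIT | VC []
  [3] addr=0xbe blk=23 s=3: L1-HIT | VC []
  [4] addr=0x9f blk=19 s=3: MISS | VC [23]
  [5] addr=0x56 blk=10 s=2: MISS | VC [23, 26]
  [6] addr=0x55 blk=10 s=2: L1-HIT | VC [23, 26]
  [7] addr=0x9f blk=19 s=3: L1-HIT | VC [23, 26]
  [8] addr=0xbf blk=23 s=3: VC-HIT | VC [19, 26]
  [9] addr=0xd3 blk=26 s=2: VC-HIT | VC [19, 10]
  [10] addr=0xbb blk=23 s=3: L1-HIT | VC [19, 10]
  [11] addr=0xd3 blk=26 s=2: L1-HIT | VC [19, 10]
  [12] addr=0xdc blk=27 s=3: MISS | VC [19, 10, 23]
  [13] addr=0x9c blk=19 s=3: VC-HIT | VC [27, 10, 23]

VC = [27, 10, 23]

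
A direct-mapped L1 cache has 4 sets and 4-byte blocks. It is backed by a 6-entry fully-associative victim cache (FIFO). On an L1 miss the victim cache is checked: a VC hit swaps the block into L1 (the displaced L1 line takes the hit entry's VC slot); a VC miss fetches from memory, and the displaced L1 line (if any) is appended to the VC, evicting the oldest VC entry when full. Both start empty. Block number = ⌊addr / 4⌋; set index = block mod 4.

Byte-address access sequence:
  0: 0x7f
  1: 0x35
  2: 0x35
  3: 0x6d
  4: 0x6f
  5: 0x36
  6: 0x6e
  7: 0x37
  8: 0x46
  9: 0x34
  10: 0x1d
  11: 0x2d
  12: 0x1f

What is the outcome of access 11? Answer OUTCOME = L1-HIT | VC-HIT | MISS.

OUTCOME = MISS

  [0] addr=0x7f blk=31 s=3: MISS | VC []
  [1] addr=0x35 blk=13 s=1: MISS | VC []
  [2] addr=0x35 blk=13 s=1: L1-HIT | VC []
  [3] addr=0x6d blk=27 s=3: MISS | VC [31]
  [4] addr=0x6f blk=27 s=3: L1-HIT | VC [31]
  [5] addr=0x36 blk=13 s=1: L1-HIT | VC [31]
  [6] addr=0x6e blk=27 s=3: L1-HIT | VC [31]
  [7] addr=0x37 blk=13 s=1: L1-HIT | VC [31]
  [8] addr=0x46 blk=17 s=1: MISS | VC [31, 13]
  [9] addr=0x34 blk=13 s=1: VC-HIT | VC [31, 17]
  [10] addr=0x1d blk=7 s=3: MISS | VC [31, 17, 27]
  [11] addr=0x2d blk=11 s=3: MISS | VC [31, 17, 27, 7]
  [12] addr=0x1f blk=7 s=3: VC-HIT | VC [31, 17, 27, 11]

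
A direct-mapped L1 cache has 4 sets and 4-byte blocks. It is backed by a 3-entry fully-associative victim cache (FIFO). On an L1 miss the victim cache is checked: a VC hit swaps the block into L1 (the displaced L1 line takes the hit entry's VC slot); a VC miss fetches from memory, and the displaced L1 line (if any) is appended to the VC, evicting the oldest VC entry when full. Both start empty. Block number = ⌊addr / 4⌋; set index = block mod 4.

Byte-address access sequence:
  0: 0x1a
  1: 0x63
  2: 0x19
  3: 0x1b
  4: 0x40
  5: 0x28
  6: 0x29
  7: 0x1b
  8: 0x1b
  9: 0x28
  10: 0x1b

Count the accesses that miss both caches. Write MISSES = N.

MISSES = 4

  [0] addr=0x1a blk=6 s=2: MISS | VC []
  [1] addr=0x63 blk=24 s=0: MISS | VC []
  [2] addr=0x19 blk=6 s=2: L1-HIT | VC []
  [3] addr=0x1b blk=6 s=2: L1-HIT | VC []
  [4] addr=0x40 blk=16 s=0: MISS | VC [24]
  [5] addr=0x28 blk=10 s=2: MISS | VC [24, 6]
  [6] addr=0x29 blk=10 s=2: L1-HIT | VC [24, 6]
  [7] addr=0x1b blk=6 s=2: VC-HIT | VC [24, 10]
  [8] addr=0x1b blk=6 s=2: L1-HIT | VC [24, 10]
  [9] addr=0x28 blk=10 s=2: VC-HIT | VC [24, 6]
  [10] addr=0x1b blk=6 s=2: VC-HIT | VC [24, 10]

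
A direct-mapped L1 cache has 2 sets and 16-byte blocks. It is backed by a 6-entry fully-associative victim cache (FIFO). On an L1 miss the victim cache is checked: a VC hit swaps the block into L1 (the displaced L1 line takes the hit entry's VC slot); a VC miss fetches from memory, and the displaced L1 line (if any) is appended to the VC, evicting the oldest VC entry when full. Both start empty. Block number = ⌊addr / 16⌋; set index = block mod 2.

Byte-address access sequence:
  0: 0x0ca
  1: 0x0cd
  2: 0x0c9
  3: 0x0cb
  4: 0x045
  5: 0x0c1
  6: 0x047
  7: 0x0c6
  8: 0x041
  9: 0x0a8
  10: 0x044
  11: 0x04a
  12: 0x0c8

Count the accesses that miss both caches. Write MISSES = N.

MISSES = 3

0: 0xca (blk 12, set 0) → MISS  vc=[]
1: 0xcd (blk 12, set 0) → L1-HIT  vc=[]
2: 0xc9 (blk 12, set 0) → L1-HIT  vc=[]
3: 0xcb (blk 12, set 0) → L1-HIT  vc=[]
4: 0x45 (blk 4, set 0) → MISS  vc=[12]
5: 0xc1 (blk 12, set 0) → VC-HIT  vc=[4]
6: 0x47 (blk 4, set 0) → VC-HIT  vc=[12]
7: 0xc6 (blk 12, set 0) → VC-HIT  vc=[4]
8: 0x41 (blk 4, set 0) → VC-HIT  vc=[12]
9: 0xa8 (blk 10, set 0) → MISS  vc=[12, 4]
10: 0x44 (blk 4, set 0) → VC-HIT  vc=[12, 10]
11: 0x4a (blk 4, set 0) → L1-HIT  vc=[12, 10]
12: 0xc8 (blk 12, set 0) → VC-HIT  vc=[4, 10]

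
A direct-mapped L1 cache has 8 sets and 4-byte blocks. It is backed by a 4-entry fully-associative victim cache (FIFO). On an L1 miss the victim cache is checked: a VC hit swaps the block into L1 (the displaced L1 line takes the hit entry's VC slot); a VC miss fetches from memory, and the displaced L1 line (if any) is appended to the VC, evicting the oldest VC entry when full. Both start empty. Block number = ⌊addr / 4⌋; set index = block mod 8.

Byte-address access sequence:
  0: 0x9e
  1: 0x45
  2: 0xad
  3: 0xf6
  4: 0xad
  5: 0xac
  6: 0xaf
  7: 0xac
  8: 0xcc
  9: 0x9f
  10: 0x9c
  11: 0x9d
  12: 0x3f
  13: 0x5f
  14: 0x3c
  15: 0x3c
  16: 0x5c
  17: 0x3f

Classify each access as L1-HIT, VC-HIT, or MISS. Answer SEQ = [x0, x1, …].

#0 0x9e→b39/s7 MISS; vc=[]
#1 0x45→b17/s1 MISS; vc=[]
#2 0xad→b43/s3 MISS; vc=[]
#3 0xf6→b61/s5 MISS; vc=[]
#4 0xad→b43/s3 L1-HIT; vc=[]
#5 0xac→b43/s3 L1-HIT; vc=[]
#6 0xaf→b43/s3 L1-HIT; vc=[]
#7 0xac→b43/s3 L1-HIT; vc=[]
#8 0xcc→b51/s3 MISS; vc=[43]
#9 0x9f→b39/s7 L1-HIT; vc=[43]
#10 0x9c→b39/s7 L1-HIT; vc=[43]
#11 0x9d→b39/s7 L1-HIT; vc=[43]
#12 0x3f→b15/s7 MISS; vc=[43,39]
#13 0x5f→b23/s7 MISS; vc=[43,39,15]
#14 0x3c→b15/s7 VC-HIT; vc=[43,39,23]
#15 0x3c→b15/s7 L1-HIT; vc=[43,39,23]
#16 0x5c→b23/s7 VC-HIT; vc=[43,39,15]
#17 0x3f→b15/s7 VC-HIT; vc=[43,39,23]

SEQ = [MISS, MISS, MISS, MISS, L1-HIT, L1-HIT, L1-HIT, L1-HIT, MISS, L1-HIT, L1-HIT, L1-HIT, MISS, MISS, VC-HIT, L1-HIT, VC-HIT, VC-HIT]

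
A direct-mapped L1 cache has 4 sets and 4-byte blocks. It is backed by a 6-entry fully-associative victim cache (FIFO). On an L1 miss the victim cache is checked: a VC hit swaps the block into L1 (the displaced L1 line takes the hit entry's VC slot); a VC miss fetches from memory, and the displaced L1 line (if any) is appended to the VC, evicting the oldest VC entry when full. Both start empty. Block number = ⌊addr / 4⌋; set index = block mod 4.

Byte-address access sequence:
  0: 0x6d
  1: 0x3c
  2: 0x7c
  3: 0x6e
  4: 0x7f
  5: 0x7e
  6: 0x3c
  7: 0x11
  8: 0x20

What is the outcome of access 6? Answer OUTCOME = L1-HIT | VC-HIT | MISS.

OUTCOME = VC-HIT

  [0] addr=0x6d blk=27 s=3: MISS | VC []
  [1] addr=0x3c blk=15 s=3: MISS | VC [27]
  [2] addr=0x7c blk=31 s=3: MISS | VC [27, 15]
  [3] addr=0x6e blk=27 s=3: VC-HIT | VC [31, 15]
  [4] addr=0x7f blk=31 s=3: VC-HIT | VC [27, 15]
  [5] addr=0x7e blk=31 s=3: L1-HIT | VC [27, 15]
  [6] addr=0x3c blk=15 s=3: VC-HIT | VC [27, 31]
  [7] addr=0x11 blk=4 s=0: MISS | VC [27, 31]
  [8] addr=0x20 blk=8 s=0: MISS | VC [27, 31, 4]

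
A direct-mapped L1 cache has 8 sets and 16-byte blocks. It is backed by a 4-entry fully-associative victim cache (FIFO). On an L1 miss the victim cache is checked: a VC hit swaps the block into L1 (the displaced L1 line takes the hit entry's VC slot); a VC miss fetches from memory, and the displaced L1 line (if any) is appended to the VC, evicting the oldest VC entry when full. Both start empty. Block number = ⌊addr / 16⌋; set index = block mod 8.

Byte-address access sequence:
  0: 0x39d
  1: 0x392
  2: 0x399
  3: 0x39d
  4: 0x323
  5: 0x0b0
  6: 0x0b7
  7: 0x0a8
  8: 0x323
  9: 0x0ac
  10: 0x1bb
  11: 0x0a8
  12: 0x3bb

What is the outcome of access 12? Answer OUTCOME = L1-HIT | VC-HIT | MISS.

OUTCOME = MISS

  [0] addr=0x39d blk=57 s=1: MISS | VC []
  [1] addr=0x392 blk=57 s=1: L1-HIT | VC []
  [2] addr=0x399 blk=57 s=1: L1-HIT | VC []
  [3] addr=0x39d blk=57 s=1: L1-HIT | VC []
  [4] addr=0x323 blk=50 s=2: MISS | VC []
  [5] addr=0xb0 blk=11 s=3: MISS | VC []
  [6] addr=0xb7 blk=11 s=3: L1-HIT | VC []
  [7] addr=0xa8 blk=10 s=2: MISS | VC [50]
  [8] addr=0x323 blk=50 s=2: VC-HIT | VC [10]
  [9] addr=0xac blk=10 s=2: VC-HIT | VC [50]
  [10] addr=0x1bb blk=27 s=3: MISS | VC [50, 11]
  [11] addr=0xa8 blk=10 s=2: L1-HIT | VC [50, 11]
  [12] addr=0x3bb blk=59 s=3: MISS | VC [50, 11, 27]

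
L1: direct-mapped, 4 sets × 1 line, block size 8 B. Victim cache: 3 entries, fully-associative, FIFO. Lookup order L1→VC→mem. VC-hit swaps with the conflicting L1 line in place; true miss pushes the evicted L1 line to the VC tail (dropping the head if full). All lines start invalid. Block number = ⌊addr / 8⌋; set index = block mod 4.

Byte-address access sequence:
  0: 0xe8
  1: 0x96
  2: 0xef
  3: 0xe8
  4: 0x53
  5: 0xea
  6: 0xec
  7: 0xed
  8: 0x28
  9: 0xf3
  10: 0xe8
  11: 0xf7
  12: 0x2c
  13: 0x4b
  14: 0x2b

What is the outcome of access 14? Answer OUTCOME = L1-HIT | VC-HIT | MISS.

OUTCOME = VC-HIT

  [0] addr=0xe8 blk=29 s=1: MISS | VC []
  [1] addr=0x96 blk=18 s=2: MISS | VC []
  [2] addr=0xef blk=29 s=1: L1-HIT | VC []
  [3] addr=0xe8 blk=29 s=1: L1-HIT | VC []
  [4] addr=0x53 blk=10 s=2: MISS | VC [18]
  [5] addr=0xea blk=29 s=1: L1-HIT | VC [18]
  [6] addr=0xec blk=29 s=1: L1-HIT | VC [18]
  [7] addr=0xed blk=29 s=1: L1-HIT | VC [18]
  [8] addr=0x28 blk=5 s=1: MISS | VC [18, 29]
  [9] addr=0xf3 blk=30 s=2: MISS | VC [18, 29, 10]
  [10] addr=0xe8 blk=29 s=1: VC-HIT | VC [18, 5, 10]
  [11] addr=0xf7 blk=30 s=2: L1-HIT | VC [18, 5, 10]
  [12] addr=0x2c blk=5 s=1: VC-HIT | VC [18, 29, 10]
  [13] addr=0x4b blk=9 s=1: MISS | VC [29, 10, 5]
  [14] addr=0x2b blk=5 s=1: VC-HIT | VC [29, 10, 9]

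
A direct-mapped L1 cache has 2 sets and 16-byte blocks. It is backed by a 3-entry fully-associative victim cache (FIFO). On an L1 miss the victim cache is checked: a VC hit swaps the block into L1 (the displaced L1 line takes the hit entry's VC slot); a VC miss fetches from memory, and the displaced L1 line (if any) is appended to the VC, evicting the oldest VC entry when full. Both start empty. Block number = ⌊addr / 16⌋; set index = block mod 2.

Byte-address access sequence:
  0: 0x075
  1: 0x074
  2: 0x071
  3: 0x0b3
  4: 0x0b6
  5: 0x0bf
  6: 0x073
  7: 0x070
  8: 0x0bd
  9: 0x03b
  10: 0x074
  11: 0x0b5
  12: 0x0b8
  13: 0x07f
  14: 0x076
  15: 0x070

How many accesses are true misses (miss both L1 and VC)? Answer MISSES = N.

MISSES = 3

0: 0x75 (blk 7, set 1) → MISS  vc=[]
1: 0x74 (blk 7, set 1) → L1-HIT  vc=[]
2: 0x71 (blk 7, set 1) → L1-HIT  vc=[]
3: 0xb3 (blk 11, set 1) → MISS  vc=[7]
4: 0xb6 (blk 11, set 1) → L1-HIT  vc=[7]
5: 0xbf (blk 11, set 1) → L1-HIT  vc=[7]
6: 0x73 (blk 7, set 1) → VC-HIT  vc=[11]
7: 0x70 (blk 7, set 1) → L1-HIT  vc=[11]
8: 0xbd (blk 11, set 1) → VC-HIT  vc=[7]
9: 0x3b (blk 3, set 1) → MISS  vc=[7, 11]
10: 0x74 (blk 7, set 1) → VC-HIT  vc=[3, 11]
11: 0xb5 (blk 11, set 1) → VC-HIT  vc=[3, 7]
12: 0xb8 (blk 11, set 1) → L1-HIT  vc=[3, 7]
13: 0x7f (blk 7, set 1) → VC-HIT  vc=[3, 11]
14: 0x76 (blk 7, set 1) → L1-HIT  vc=[3, 11]
15: 0x70 (blk 7, set 1) → L1-HIT  vc=[3, 11]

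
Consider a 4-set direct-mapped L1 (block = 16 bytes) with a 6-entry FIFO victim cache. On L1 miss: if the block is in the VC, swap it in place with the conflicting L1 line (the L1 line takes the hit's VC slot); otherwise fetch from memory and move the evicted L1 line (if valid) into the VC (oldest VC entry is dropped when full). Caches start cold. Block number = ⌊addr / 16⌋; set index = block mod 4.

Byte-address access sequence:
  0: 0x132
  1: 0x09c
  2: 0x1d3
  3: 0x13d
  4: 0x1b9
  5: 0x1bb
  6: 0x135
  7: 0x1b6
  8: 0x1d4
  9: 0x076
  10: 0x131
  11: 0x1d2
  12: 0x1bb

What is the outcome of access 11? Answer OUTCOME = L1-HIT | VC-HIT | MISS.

OUTCOME = L1-HIT

0: 0x132 (blk 19, set 3) → MISS  vc=[]
1: 0x9c (blk 9, set 1) → MISS  vc=[]
2: 0x1d3 (blk 29, set 1) → MISS  vc=[9]
3: 0x13d (blk 19, set 3) → L1-HIT  vc=[9]
4: 0x1b9 (blk 27, set 3) → MISS  vc=[9, 19]
5: 0x1bb (blk 27, set 3) → L1-HIT  vc=[9, 19]
6: 0x135 (blk 19, set 3) → VC-HIT  vc=[9, 27]
7: 0x1b6 (blk 27, set 3) → VC-HIT  vc=[9, 19]
8: 0x1d4 (blk 29, set 1) → L1-HIT  vc=[9, 19]
9: 0x76 (blk 7, set 3) → MISS  vc=[9, 19, 27]
10: 0x131 (blk 19, set 3) → VC-HIT  vc=[9, 7, 27]
11: 0x1d2 (blk 29, set 1) → L1-HIT  vc=[9, 7, 27]
12: 0x1bb (blk 27, set 3) → VC-HIT  vc=[9, 7, 19]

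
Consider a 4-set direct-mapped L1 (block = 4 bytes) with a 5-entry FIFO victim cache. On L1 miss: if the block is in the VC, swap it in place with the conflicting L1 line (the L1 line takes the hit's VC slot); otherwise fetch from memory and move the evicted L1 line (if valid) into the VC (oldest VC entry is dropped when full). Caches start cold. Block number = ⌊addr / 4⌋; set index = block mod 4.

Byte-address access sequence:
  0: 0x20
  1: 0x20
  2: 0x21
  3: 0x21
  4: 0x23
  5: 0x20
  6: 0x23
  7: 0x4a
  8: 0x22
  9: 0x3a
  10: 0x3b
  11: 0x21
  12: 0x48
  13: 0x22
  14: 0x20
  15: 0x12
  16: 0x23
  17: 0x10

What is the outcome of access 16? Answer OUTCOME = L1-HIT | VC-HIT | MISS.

  [0] addr=0x20 blk=8 s=0: MISS | VC []
  [1] addr=0x20 blk=8 s=0: L1-HIT | VC []
  [2] addr=0x21 blk=8 s=0: L1-HIT | VC []
  [3] addr=0x21 blk=8 s=0: L1-HIT | VC []
  [4] addr=0x23 blk=8 s=0: L1-HIT | VC []
  [5] addr=0x20 blk=8 s=0: L1-HIT | VC []
  [6] addr=0x23 blk=8 s=0: L1-HIT | VC []
  [7] addr=0x4a blk=18 s=2: MISS | VC []
  [8] addr=0x22 blk=8 s=0: L1-HIT | VC []
  [9] addr=0x3a blk=14 s=2: MISS | VC [18]
  [10] addr=0x3b blk=14 s=2: L1-HIT | VC [18]
  [11] addr=0x21 blk=8 s=0: L1-HIT | VC [18]
  [12] addr=0x48 blk=18 s=2: VC-HIT | VC [14]
  [13] addr=0x22 blk=8 s=0: L1-HIT | VC [14]
  [14] addr=0x20 blk=8 s=0: L1-HIT | VC [14]
  [15] addr=0x12 blk=4 s=0: MISS | VC [14, 8]
  [16] addr=0x23 blk=8 s=0: VC-HIT | VC [14, 4]
  [17] addr=0x10 blk=4 s=0: VC-HIT | VC [14, 8]

OUTCOME = VC-HIT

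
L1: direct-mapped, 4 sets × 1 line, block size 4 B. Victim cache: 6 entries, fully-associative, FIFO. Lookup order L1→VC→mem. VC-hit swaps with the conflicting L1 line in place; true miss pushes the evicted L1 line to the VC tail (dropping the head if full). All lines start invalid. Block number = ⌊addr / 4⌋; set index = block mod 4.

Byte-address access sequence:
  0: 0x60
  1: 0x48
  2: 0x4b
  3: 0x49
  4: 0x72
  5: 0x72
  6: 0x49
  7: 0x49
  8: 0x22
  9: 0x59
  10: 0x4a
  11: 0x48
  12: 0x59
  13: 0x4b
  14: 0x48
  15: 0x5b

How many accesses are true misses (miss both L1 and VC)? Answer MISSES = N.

MISSES = 5

#0 0x60→b24/s0 MISS; vc=[]
#1 0x48→b18/s2 MISS; vc=[]
#2 0x4b→b18/s2 L1-HIT; vc=[]
#3 0x49→b18/s2 L1-HIT; vc=[]
#4 0x72→b28/s0 MISS; vc=[24]
#5 0x72→b28/s0 L1-HIT; vc=[24]
#6 0x49→b18/s2 L1-HIT; vc=[24]
#7 0x49→b18/s2 L1-HIT; vc=[24]
#8 0x22→b8/s0 MISS; vc=[24,28]
#9 0x59→b22/s2 MISS; vc=[24,28,18]
#10 0x4a→b18/s2 VC-HIT; vc=[24,28,22]
#11 0x48→b18/s2 L1-HIT; vc=[24,28,22]
#12 0x59→b22/s2 VC-HIT; vc=[24,28,18]
#13 0x4b→b18/s2 VC-HIT; vc=[24,28,22]
#14 0x48→b18/s2 L1-HIT; vc=[24,28,22]
#15 0x5b→b22/s2 VC-HIT; vc=[24,28,18]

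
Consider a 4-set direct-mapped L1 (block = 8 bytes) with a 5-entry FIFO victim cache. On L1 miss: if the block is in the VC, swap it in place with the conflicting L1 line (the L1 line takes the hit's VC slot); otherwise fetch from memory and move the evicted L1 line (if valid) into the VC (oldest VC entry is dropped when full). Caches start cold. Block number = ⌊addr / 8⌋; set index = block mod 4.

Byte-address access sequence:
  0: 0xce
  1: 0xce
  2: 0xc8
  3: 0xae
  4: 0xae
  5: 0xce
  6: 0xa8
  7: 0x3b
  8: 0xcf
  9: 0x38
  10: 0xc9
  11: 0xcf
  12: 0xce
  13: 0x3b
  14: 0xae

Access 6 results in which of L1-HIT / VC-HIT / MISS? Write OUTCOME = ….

OUTCOME = VC-HIT

#0 0xce→b25/s1 MISS; vc=[]
#1 0xce→b25/s1 L1-HIT; vc=[]
#2 0xc8→b25/s1 L1-HIT; vc=[]
#3 0xae→b21/s1 MISS; vc=[25]
#4 0xae→b21/s1 L1-HIT; vc=[25]
#5 0xce→b25/s1 VC-HIT; vc=[21]
#6 0xa8→b21/s1 VC-HIT; vc=[25]
#7 0x3b→b7/s3 MISS; vc=[25]
#8 0xcf→b25/s1 VC-HIT; vc=[21]
#9 0x38→b7/s3 L1-HIT; vc=[21]
#10 0xc9→b25/s1 L1-HIT; vc=[21]
#11 0xcf→b25/s1 L1-HIT; vc=[21]
#12 0xce→b25/s1 L1-HIT; vc=[21]
#13 0x3b→b7/s3 L1-HIT; vc=[21]
#14 0xae→b21/s1 VC-HIT; vc=[25]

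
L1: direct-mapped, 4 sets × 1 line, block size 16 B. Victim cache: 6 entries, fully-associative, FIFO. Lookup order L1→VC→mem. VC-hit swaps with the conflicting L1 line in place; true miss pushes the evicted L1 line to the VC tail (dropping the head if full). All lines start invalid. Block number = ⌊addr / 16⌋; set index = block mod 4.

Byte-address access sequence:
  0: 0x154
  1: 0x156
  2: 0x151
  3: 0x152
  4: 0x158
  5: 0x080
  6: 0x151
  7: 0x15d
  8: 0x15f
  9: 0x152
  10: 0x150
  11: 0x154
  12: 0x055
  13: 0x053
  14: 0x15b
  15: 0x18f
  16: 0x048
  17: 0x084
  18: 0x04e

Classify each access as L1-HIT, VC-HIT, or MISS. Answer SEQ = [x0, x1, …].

SEQ = [MISS, L1-HIT, L1-HIT, L1-HIT, L1-HIT, MISS, L1-HIT, L1-HIT, L1-HIT, L1-HIT, L1-HIT, L1-HIT, MISS, L1-HIT, VC-HIT, MISS, MISS, VC-HIT, VC-HIT]

  [0] addr=0x154 blk=21 s=1: MISS | VC []
  [1] addr=0x156 blk=21 s=1: L1-HIT | VC []
  [2] addr=0x151 blk=21 s=1: L1-HIT | VC []
  [3] addr=0x152 blk=21 s=1: L1-HIT | VC []
  [4] addr=0x158 blk=21 s=1: L1-HIT | VC []
  [5] addr=0x80 blk=8 s=0: MISS | VC []
  [6] addr=0x151 blk=21 s=1: L1-HIT | VC []
  [7] addr=0x15d blk=21 s=1: L1-HIT | VC []
  [8] addr=0x15f blk=21 s=1: L1-HIT | VC []
  [9] addr=0x152 blk=21 s=1: L1-HIT | VC []
  [10] addr=0x150 blk=21 s=1: L1-HIT | VC []
  [11] addr=0x154 blk=21 s=1: L1-HIT | VC []
  [12] addr=0x55 blk=5 s=1: MISS | VC [21]
  [13] addr=0x53 blk=5 s=1: L1-HIT | VC [21]
  [14] addr=0x15b blk=21 s=1: VC-HIT | VC [5]
  [15] addr=0x18f blk=24 s=0: MISS | VC [5, 8]
  [16] addr=0x48 blk=4 s=0: MISS | VC [5, 8, 24]
  [17] addr=0x84 blk=8 s=0: VC-HIT | VC [5, 4, 24]
  [18] addr=0x4e blk=4 s=0: VC-HIT | VC [5, 8, 24]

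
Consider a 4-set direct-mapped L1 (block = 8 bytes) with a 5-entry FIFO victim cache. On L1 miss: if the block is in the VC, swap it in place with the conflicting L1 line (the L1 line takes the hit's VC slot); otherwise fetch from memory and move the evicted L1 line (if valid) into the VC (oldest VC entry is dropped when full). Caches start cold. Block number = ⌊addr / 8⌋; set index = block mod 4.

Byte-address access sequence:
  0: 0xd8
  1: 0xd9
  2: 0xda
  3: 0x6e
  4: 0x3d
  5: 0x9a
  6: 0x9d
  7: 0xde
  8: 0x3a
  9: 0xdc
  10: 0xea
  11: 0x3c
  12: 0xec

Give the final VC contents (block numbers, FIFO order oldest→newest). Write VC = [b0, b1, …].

0: 0xd8 (blk 27, set 3) → MISS  vc=[]
1: 0xd9 (blk 27, set 3) → L1-HIT  vc=[]
2: 0xda (blk 27, set 3) → L1-HIT  vc=[]
3: 0x6e (blk 13, set 1) → MISS  vc=[]
4: 0x3d (blk 7, set 3) → MISS  vc=[27]
5: 0x9a (blk 19, set 3) → MISS  vc=[27, 7]
6: 0x9d (blk 19, set 3) → L1-HIT  vc=[27, 7]
7: 0xde (blk 27, set 3) → VC-HIT  vc=[19, 7]
8: 0x3a (blk 7, set 3) → VC-HIT  vc=[19, 27]
9: 0xdc (blk 27, set 3) → VC-HIT  vc=[19, 7]
10: 0xea (blk 29, set 1) → MISS  vc=[19, 7, 13]
11: 0x3c (blk 7, set 3) → VC-HIT  vc=[19, 27, 13]
12: 0xec (blk 29, set 1) → L1-HIT  vc=[19, 27, 13]

VC = [19, 27, 13]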